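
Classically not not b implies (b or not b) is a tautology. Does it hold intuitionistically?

No

This is a variant of double-negation elimination (deriving excluded middle from double negation), which is not intuitionistically valid.
A Kripke countermodel: worlds u0, u1; order generated by u0 <= u1; atoms true at each world — u0:{}; u1:{b}.
u0 does not force not not b implies (b or not b): already at u0 itself, u0 forces not not b but u0 does not force b or not b.
u0 does not force b or not b: neither disjunct is forced at u0.
u0 lacks atom b, so u0 does not force b.
So the root u0 does not force the formula.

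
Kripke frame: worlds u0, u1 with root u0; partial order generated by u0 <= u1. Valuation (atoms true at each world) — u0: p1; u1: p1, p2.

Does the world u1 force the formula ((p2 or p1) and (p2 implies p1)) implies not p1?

No

u1 does not force ((p2 or p1) and (p2 implies p1)) implies not p1: already at u1 itself, u1 forces (p2 or p1) and (p2 implies p1) but u1 does not force not p1.
u1 does not force not p1 since u1 is accessible from u1 and u1 forces p1.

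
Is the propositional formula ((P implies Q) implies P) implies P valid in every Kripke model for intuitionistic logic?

No

This is Peirce's law, which is not intuitionistically valid.
A Kripke countermodel: worlds u0, u1; order generated by u0 <= u1; atoms true at each world — u0:{}; u1:{P}.
u0 does not force ((P implies Q) implies P) implies P: already at u0 itself, u0 forces (P implies Q) implies P but u0 does not force P.
u0 lacks atom P, so u0 does not force P.
So the root u0 does not force the formula.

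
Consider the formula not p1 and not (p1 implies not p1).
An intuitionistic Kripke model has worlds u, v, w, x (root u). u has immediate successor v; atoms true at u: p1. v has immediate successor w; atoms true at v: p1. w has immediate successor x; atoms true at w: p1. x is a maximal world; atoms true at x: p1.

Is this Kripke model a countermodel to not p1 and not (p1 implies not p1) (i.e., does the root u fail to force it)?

Yes

u does not force not p1 and not (p1 implies not p1) since u fails not p1.
So the root u does not force not p1 and not (p1 implies not p1); the model is a countermodel.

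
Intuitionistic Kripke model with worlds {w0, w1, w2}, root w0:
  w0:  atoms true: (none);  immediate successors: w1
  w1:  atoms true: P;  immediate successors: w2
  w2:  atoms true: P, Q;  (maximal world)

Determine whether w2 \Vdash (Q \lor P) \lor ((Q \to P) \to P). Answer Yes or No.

Yes

w2 \Vdash (Q \lor P) \lor ((Q \to P) \to P) via the disjunct Q \lor P.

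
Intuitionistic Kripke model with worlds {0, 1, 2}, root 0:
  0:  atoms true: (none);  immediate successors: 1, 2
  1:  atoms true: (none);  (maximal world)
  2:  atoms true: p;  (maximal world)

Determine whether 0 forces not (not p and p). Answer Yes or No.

Yes

0 forces not (not p and p): no world accessible from 0 forces not p and p.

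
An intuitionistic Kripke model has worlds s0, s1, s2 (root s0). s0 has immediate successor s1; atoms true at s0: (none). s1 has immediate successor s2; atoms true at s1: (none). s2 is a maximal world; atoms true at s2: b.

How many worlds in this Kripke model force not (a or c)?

s0: forces it.
s1: forces it.
s2: forces it.
Worlds forcing the formula: {s0, s1, s2}.

3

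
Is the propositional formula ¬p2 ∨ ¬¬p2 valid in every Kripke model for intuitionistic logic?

No

This is the weak law of excluded middle, which is not intuitionistically valid.
A Kripke countermodel: worlds a, b, c; order generated by a ≤ b, a ≤ c; atoms true at each world — a:{}; b:{p2}; c:{}.
a ⊮ ¬p2 ∨ ¬¬p2: neither disjunct is forced at a.
a ⊮ ¬p2 since b is accessible from a and b ⊩ p2.
So the root a does not force the formula.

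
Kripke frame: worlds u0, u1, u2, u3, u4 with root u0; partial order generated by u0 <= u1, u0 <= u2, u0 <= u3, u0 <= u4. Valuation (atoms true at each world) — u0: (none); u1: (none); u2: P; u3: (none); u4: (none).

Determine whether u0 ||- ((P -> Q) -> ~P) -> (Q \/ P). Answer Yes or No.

u0 ||-/- ((P -> Q) -> ~P) -> (Q \/ P): already at u0 itself, u0 ||- (P -> Q) -> ~P but u0 ||-/- Q \/ P.
u0 ||-/- Q \/ P: neither disjunct is forced at u0.
u0 lacks atom Q, so u0 ||-/- Q.

No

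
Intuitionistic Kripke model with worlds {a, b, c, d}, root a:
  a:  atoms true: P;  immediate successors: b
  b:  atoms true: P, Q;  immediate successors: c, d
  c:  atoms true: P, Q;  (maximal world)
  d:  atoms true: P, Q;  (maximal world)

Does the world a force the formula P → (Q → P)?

a ⊩ P → (Q → P): every world accessible from a that forces P (namely a, b, c, d) also forces Q → P.

Yes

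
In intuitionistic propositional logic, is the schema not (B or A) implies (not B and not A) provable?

This is a constructively valid De Morgan direction (negated disjunction to conjunction of negations), which is intuitionistically derivable.
From not (B or A): if B held then B or A would, contradiction — so not B; similarly not A.

Yes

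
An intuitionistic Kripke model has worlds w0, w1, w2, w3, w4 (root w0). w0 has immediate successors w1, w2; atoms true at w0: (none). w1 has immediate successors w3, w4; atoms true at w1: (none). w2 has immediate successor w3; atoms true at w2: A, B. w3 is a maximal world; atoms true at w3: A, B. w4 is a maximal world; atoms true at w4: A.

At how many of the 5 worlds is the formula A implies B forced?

2

w0: does not force it — w0 does not force A implies B: at the accessible world w4, w4 forces A but w4 does not force B.
w1: does not force it.
w2: forces it.
w3: forces it.
w4: does not force it.
Worlds forcing the formula: {w2, w3}.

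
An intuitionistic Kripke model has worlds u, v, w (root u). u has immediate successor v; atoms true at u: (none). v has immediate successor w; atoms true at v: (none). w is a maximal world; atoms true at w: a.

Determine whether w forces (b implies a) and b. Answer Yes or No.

w does not force (b implies a) and b since w fails b.

No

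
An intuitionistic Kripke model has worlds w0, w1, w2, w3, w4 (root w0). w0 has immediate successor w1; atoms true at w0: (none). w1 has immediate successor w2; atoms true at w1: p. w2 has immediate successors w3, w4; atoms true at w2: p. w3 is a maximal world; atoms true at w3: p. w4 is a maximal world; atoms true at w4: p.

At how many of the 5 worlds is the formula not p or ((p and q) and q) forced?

w0: does not force it — w0 does not force not p or ((p and q) and q): neither disjunct is forced at w0.
w1: does not force it.
w2: does not force it.
w3: does not force it.
w4: does not force it.
Worlds forcing the formula: { }.

0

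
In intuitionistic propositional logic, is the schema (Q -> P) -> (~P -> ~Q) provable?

This is the forward direction of contraposition, which is intuitionistically derivable.
Assume Q -> P and ~P. If Q held then P would follow, contradicting ~P; so ~Q.

Yes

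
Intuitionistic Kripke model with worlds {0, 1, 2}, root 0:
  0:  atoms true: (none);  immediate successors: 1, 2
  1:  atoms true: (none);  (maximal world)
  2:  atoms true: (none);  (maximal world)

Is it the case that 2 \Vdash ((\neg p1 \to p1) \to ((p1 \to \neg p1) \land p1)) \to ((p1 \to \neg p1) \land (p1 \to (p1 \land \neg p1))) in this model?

Yes

2 \Vdash ((\neg p1 \to p1) \to ((p1 \to \neg p1) \land p1)) \to ((p1 \to \neg p1) \land (p1 \to (p1 \land \neg p1))): every world accessible from 2 that forces (\neg p1 \to p1) \to ((p1 \to \neg p1) \land p1) (namely 2) also forces (p1 \to \neg p1) \land (p1 \to (p1 \land \neg p1)).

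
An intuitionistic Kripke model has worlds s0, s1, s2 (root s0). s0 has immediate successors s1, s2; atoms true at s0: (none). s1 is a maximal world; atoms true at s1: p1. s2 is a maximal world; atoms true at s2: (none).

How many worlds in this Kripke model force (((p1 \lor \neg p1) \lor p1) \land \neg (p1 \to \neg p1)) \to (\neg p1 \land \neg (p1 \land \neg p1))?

s0: does not force it — s0 \nVdash (((p1 \lor \neg p1) \lor p1) \land \neg (p1 \to \neg p1)) \to (\neg p1 \land \neg (p1 \land \neg p1)): at the accessible world s1, s1 \Vdash ((p1 \lor \neg p1) \lor p1) \land \neg (p1 \to \neg p1) but s1 \nVdash \neg p1 \land \neg (p1 \land \neg p1).
s1: does not force it — s1 \nVdash (((p1 \lor \neg p1) \lor p1) \land \neg (p1 \to \neg p1)) \to (\neg p1 \land \neg (p1 \land \neg p1)): already at s1 itself, s1 \Vdash ((p1 \lor \neg p1) \lor p1) \land \neg (p1 \to \neg p1) but s1 \nVdash \neg p1 \land \neg (p1 \land \neg p1).
s2: forces it.
Worlds forcing the formula: {s2}.

1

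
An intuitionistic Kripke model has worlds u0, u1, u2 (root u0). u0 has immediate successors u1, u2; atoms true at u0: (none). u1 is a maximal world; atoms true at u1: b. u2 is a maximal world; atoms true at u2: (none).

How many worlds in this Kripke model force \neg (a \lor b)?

u0: does not force it — u0 \nVdash \neg (a \lor b) since u1 is accessible from u0 and u1 \Vdash a \lor b.
u1: does not force it — u1 \nVdash \neg (a \lor b) since u1 is accessible from u1 and u1 \Vdash a \lor b.
u2: forces it.
Worlds forcing the formula: {u2}.

1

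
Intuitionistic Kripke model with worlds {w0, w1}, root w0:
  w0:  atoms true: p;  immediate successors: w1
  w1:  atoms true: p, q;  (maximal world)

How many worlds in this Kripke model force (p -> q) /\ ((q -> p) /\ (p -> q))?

1

w0: does not force it — w0 ||-/- (p -> q) /\ ((q -> p) /\ (p -> q)) since w0 fails p -> q.
w1: forces it.
Worlds forcing the formula: {w1}.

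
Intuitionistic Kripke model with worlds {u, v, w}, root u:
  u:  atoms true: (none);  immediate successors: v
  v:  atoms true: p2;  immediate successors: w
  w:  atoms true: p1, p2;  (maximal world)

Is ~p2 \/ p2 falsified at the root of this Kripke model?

u ||-/- ~p2 \/ p2: neither disjunct is forced at u.
u ||-/- ~p2 since v is accessible from u and v ||- p2.
So the root u does not force ~p2 \/ p2; the model is a countermodel.

Yes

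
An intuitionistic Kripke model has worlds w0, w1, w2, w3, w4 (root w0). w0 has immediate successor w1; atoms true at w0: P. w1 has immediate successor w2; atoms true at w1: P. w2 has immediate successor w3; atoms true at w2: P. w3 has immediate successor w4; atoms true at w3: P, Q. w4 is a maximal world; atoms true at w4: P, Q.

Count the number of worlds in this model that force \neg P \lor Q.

w0: does not force it — w0 \nVdash \neg P \lor Q: neither disjunct is forced at w0.
w1: does not force it.
w2: does not force it.
w3: forces it.
w4: forces it.
Worlds forcing the formula: {w3, w4}.

2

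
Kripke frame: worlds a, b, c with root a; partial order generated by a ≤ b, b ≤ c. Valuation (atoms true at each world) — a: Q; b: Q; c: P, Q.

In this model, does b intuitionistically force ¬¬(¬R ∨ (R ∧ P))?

Yes

b ⊩ ¬¬(¬R ∨ (R ∧ P)): no world accessible from b forces ¬(¬R ∨ (R ∧ P)).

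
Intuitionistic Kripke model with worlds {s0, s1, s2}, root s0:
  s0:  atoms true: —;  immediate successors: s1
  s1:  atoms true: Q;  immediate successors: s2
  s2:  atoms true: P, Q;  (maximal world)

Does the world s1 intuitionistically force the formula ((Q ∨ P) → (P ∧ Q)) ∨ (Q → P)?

No

s1 ⊮ ((Q ∨ P) → (P ∧ Q)) ∨ (Q → P): neither disjunct is forced at s1.
s1 ⊮ (Q ∨ P) → (P ∧ Q): already at s1 itself, s1 ⊩ Q ∨ P but s1 ⊮ P ∧ Q.
s1 ⊮ P ∧ Q since s1 fails P.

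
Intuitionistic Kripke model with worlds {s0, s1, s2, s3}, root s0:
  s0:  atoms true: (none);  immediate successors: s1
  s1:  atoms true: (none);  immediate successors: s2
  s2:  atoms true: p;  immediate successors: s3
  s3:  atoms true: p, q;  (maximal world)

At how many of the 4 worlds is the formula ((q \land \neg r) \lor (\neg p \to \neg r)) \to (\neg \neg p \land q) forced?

s0: does not force it — s0 \nVdash ((q \land \neg r) \lor (\neg p \to \neg r)) \to (\neg \neg p \land q): already at s0 itself, s0 \Vdash (q \land \neg r) \lor (\neg p \to \neg r) but s0 \nVdash \neg \neg p \land q.
s1: does not force it — s1 \nVdash ((q \land \neg r) \lor (\neg p \to \neg r)) \to (\neg \neg p \land q): already at s1 itself, s1 \Vdash (q \land \neg r) \lor (\neg p \to \neg r) but s1 \nVdash \neg \neg p \land q.
s2: does not force it — s2 \nVdash ((q \land \neg r) \lor (\neg p \to \neg r)) \to (\neg \neg p \land q): already at s2 itself, s2 \Vdash (q \land \neg r) \lor (\neg p \to \neg r) but s2 \nVdash \neg \neg p \land q.
s3: forces it.
Worlds forcing the formula: {s3}.

1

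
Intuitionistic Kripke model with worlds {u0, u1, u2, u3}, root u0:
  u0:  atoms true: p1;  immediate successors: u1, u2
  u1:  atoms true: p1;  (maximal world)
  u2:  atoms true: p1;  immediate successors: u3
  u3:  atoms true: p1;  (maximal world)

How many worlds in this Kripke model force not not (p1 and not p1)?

0

u0: does not force it — u0 does not force not not (p1 and not p1) since u0 is accessible from u0 and u0 forces not (p1 and not p1).
u1: does not force it — u1 does not force not not (p1 and not p1) since u1 is accessible from u1 and u1 forces not (p1 and not p1).
u2: does not force it — u2 does not force not not (p1 and not p1) since u2 is accessible from u2 and u2 forces not (p1 and not p1).
u3: does not force it.
Worlds forcing the formula: { }.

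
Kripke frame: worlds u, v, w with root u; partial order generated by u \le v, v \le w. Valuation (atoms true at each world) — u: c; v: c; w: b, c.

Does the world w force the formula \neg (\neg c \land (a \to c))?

w \Vdash \neg (\neg c \land (a \to c)): no world accessible from w forces \neg c \land (a \to c).

Yes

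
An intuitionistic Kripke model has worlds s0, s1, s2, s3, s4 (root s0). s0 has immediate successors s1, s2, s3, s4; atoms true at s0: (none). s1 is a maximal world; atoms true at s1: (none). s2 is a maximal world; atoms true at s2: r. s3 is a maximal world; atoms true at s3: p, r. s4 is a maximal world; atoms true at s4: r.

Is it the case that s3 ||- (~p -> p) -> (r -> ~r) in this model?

s3 ||-/- (~p -> p) -> (r -> ~r): already at s3 itself, s3 ||- ~p -> p but s3 ||-/- r -> ~r.
s3 ||-/- r -> ~r: already at s3 itself, s3 ||- r but s3 ||-/- ~r.
s3 ||-/- ~r since s3 is accessible from s3 and s3 ||- r.

No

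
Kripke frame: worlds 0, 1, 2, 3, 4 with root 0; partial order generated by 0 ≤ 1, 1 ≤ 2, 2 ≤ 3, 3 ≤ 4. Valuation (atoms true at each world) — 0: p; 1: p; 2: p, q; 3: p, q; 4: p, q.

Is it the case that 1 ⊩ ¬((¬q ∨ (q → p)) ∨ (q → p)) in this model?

1 ⊮ ¬((¬q ∨ (q → p)) ∨ (q → p)) since 1 is accessible from 1 and 1 ⊩ (¬q ∨ (q → p)) ∨ (q → p).
1 ⊩ (¬q ∨ (q → p)) ∨ (q → p) via the disjunct ¬q ∨ (q → p).

No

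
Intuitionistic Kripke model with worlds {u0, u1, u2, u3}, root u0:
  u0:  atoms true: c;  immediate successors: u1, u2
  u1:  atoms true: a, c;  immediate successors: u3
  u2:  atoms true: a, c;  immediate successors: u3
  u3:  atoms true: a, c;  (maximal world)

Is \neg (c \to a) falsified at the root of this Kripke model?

Yes

u0 \nVdash \neg (c \to a) since u1 is accessible from u0 and u1 \Vdash c \to a.
u1 \Vdash c \to a: every world accessible from u1 that forces c (namely u1, u3) also forces a.
So the root u0 does not force \neg (c \to a); the model is a countermodel.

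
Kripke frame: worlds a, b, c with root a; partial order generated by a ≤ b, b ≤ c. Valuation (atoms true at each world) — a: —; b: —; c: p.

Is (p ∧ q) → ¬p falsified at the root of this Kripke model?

a ⊩ (p ∧ q) → ¬p vacuously: no world accessible from a forces the antecedent p ∧ q.
So the root a forces (p ∧ q) → ¬p; the model is not a countermodel.

No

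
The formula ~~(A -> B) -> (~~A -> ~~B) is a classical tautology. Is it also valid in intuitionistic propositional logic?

This is the distribution of double negation over implication, which is intuitionistically derivable.
Assume ~~(A -> B) and ~~A; suppose ~B. Then A -> B would give ~A (by contraposition), contradicting ~~A; so ~(A -> B), contradicting ~~(A -> B). Hence ~~B.

Yes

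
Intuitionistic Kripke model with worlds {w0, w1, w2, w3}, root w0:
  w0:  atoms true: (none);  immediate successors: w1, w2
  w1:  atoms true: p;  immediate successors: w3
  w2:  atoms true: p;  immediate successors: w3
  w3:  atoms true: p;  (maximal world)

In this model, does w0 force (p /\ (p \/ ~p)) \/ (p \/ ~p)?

w0 ||-/- (p /\ (p \/ ~p)) \/ (p \/ ~p): neither disjunct is forced at w0.
w0 ||-/- p /\ (p \/ ~p) since w0 fails p.

No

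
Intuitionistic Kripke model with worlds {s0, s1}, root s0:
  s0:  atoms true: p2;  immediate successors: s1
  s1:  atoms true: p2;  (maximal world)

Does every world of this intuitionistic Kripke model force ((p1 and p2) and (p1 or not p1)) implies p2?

s0 forces ((p1 and p2) and (p1 or not p1)) implies p2 vacuously: no world accessible from s0 forces the antecedent (p1 and p2) and (p1 or not p1).
Since the root s0 forces ((p1 and p2) and (p1 or not p1)) implies p2 and forcing is persistent (monotone upward), every world forces it.

Yes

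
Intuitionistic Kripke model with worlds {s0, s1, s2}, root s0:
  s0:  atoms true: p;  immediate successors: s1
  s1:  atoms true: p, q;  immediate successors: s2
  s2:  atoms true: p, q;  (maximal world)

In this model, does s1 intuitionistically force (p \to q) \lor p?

Yes

s1 \Vdash (p \to q) \lor p via the disjunct p \to q.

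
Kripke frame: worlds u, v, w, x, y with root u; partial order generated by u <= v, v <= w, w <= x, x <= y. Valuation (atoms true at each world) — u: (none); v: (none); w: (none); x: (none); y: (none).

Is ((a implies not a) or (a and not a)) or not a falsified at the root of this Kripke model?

u forces ((a implies not a) or (a and not a)) or not a via the disjunct (a implies not a) or (a and not a).
So the root u forces ((a implies not a) or (a and not a)) or not a; the model is not a countermodel.

No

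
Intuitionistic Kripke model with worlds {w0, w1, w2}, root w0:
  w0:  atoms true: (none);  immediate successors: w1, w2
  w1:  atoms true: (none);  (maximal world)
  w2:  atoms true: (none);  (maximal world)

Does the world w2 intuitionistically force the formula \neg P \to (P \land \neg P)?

w2 \nVdash \neg P \to (P \land \neg P): already at w2 itself, w2 \Vdash \neg P but w2 \nVdash P \land \neg P.
w2 \nVdash P \land \neg P since w2 fails P.

No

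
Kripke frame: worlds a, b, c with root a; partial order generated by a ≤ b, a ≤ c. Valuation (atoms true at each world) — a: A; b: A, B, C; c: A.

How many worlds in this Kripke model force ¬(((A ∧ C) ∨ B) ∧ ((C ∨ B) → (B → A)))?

1

a: does not force it — a ⊮ ¬(((A ∧ C) ∨ B) ∧ ((C ∨ B) → (B → A))) since b is accessible from a and b ⊩ ((A ∧ C) ∨ B) ∧ ((C ∨ B) → (B → A)).
b: does not force it.
c: forces it.
Worlds forcing the formula: {c}.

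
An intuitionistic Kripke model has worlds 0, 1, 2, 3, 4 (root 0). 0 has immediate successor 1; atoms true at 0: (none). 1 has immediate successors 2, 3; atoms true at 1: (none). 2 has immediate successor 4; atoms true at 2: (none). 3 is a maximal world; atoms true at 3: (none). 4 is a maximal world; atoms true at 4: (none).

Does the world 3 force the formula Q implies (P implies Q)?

3 forces Q implies (P implies Q) vacuously: no world accessible from 3 forces the antecedent Q.

Yes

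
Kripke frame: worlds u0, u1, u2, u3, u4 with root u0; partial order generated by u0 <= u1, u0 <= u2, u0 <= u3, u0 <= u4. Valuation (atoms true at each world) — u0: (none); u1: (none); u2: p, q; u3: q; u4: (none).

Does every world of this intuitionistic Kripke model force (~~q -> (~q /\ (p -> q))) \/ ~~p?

Not every world: u0 ||-/- (~~q -> (~q /\ (p -> q))) \/ ~~p.
u0 ||-/- (~~q -> (~q /\ (p -> q))) \/ ~~p: neither disjunct is forced at u0.
u0 ||-/- ~~q -> (~q /\ (p -> q)): at the accessible world u2, u2 ||- ~~q but u2 ||-/- ~q /\ (p -> q).
u2 ||-/- ~q /\ (p -> q) since u2 fails ~q.

No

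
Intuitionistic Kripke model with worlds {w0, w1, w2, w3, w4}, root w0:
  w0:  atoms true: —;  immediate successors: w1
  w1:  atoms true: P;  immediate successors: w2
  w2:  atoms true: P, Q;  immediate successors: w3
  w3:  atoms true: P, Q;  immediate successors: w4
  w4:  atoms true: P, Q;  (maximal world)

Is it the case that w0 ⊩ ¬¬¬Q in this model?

w0 ⊮ ¬¬¬Q since w0 is accessible from w0 and w0 ⊩ ¬¬Q.
w0 ⊩ ¬¬Q: no world accessible from w0 forces ¬Q.

No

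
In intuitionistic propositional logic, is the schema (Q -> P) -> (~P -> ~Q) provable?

This is the forward direction of contraposition, which is intuitionistically derivable.
Assume Q -> P and ~P. If Q held then P would follow, contradicting ~P; so ~Q.

Yes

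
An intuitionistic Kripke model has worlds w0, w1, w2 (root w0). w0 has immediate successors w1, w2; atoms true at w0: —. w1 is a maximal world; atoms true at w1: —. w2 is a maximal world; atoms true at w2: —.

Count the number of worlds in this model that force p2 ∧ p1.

0

w0: does not force it — w0 ⊮ p2 ∧ p1 since w0 fails p2.
w1: does not force it.
w2: does not force it.
Worlds forcing the formula: { }.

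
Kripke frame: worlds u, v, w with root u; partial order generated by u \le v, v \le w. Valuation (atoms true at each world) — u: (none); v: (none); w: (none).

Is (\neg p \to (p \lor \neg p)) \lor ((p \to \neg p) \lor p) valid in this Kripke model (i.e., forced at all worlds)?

u \Vdash (\neg p \to (p \lor \neg p)) \lor ((p \to \neg p) \lor p) via the disjunct \neg p \to (p \lor \neg p).
Since the root u forces (\neg p \to (p \lor \neg p)) \lor ((p \to \neg p) \lor p) and forcing is persistent (monotone upward), every world forces it.

Yes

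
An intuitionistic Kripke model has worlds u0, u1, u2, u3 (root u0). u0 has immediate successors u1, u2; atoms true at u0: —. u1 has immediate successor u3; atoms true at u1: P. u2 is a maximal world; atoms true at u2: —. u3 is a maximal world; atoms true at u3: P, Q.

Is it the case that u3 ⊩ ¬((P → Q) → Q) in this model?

u3 ⊮ ¬((P → Q) → Q) since u3 is accessible from u3 and u3 ⊩ (P → Q) → Q.
u3 ⊩ (P → Q) → Q: every world accessible from u3 that forces P → Q (namely u3) also forces Q.

No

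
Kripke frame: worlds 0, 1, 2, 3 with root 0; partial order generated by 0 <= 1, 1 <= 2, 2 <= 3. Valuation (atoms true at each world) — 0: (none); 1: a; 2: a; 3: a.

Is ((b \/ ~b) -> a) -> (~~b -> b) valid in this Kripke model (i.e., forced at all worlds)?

0 ||- ((b \/ ~b) -> a) -> (~~b -> b): every world accessible from 0 that forces (b \/ ~b) -> a (namely 1, 2, 3) also forces ~~b -> b.
Since the root 0 forces ((b \/ ~b) -> a) -> (~~b -> b) and forcing is persistent (monotone upward), every world forces it.

Yes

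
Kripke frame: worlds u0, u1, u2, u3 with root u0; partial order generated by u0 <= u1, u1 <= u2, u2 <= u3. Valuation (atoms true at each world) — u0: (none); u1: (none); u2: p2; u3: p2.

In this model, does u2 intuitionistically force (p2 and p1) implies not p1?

Yes

u2 forces (p2 and p1) implies not p1 vacuously: no world accessible from u2 forces the antecedent p2 and p1.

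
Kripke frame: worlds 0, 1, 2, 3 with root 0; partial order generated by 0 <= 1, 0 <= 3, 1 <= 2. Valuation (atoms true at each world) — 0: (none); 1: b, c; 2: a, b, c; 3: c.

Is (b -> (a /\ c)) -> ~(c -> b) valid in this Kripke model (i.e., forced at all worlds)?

No

Not every world: 0 ||-/- (b -> (a /\ c)) -> ~(c -> b).
0 ||-/- (b -> (a /\ c)) -> ~(c -> b): at the accessible world 2, 2 ||- b -> (a /\ c) but 2 ||-/- ~(c -> b).
2 ||-/- ~(c -> b) since 2 is accessible from 2 and 2 ||- c -> b.
2 ||- c -> b: every world accessible from 2 that forces c (namely 2) also forces b.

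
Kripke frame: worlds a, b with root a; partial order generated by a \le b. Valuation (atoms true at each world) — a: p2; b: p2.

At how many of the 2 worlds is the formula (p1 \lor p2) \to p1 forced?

a: does not force it — a \nVdash (p1 \lor p2) \to p1: already at a itself, a \Vdash p1 \lor p2 but a \nVdash p1.
b: does not force it — b \nVdash (p1 \lor p2) \to p1: already at b itself, b \Vdash p1 \lor p2 but b \nVdash p1.
Worlds forcing the formula: { }.

0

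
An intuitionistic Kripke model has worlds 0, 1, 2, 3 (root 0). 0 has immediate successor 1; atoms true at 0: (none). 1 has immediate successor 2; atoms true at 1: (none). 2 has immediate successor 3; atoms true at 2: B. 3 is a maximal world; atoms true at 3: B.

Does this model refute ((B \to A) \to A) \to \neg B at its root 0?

Yes

0 \nVdash ((B \to A) \to A) \to \neg B: already at 0 itself, 0 \Vdash (B \to A) \to A but 0 \nVdash \neg B.
0 \nVdash \neg B since 2 is accessible from 0 and 2 \Vdash B.
So the root 0 does not force ((B \to A) \to A) \to \neg B; the model is a countermodel.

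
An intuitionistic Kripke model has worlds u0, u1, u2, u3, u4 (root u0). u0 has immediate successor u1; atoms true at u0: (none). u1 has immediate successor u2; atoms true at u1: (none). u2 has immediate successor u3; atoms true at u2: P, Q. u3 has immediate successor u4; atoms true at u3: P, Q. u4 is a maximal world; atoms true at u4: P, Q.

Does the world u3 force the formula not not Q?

Yes

u3 forces not not Q: no world accessible from u3 forces not Q.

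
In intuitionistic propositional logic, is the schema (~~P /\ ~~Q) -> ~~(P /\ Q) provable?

This is the distribution of double negation over conjunction, which is intuitionistically derivable.
Assume ~~P, ~~Q, and ~(P /\ Q). From P we'd get ~Q (since P /\ Q is refuted), contradicting ~~Q; so ~P, contradicting ~~P.

Yes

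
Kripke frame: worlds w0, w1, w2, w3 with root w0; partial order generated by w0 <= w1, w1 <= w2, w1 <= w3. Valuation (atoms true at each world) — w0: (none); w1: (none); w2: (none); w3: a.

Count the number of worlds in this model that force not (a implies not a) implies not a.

w0: does not force it — w0 does not force not (a implies not a) implies not a: at the accessible world w3, w3 forces not (a implies not a) but w3 does not force not a.
w1: does not force it — w1 does not force not (a implies not a) implies not a: at the accessible world w3, w3 forces not (a implies not a) but w3 does not force not a.
w2: forces it.
w3: does not force it.
Worlds forcing the formula: {w2}.

1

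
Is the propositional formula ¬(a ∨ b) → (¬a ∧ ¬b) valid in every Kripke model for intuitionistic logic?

This is a constructively valid De Morgan direction (negated disjunction to conjunction of negations), which is intuitionistically derivable.
From ¬(a ∨ b): if a held then a ∨ b would, contradiction — so ¬a; similarly ¬b.

Yes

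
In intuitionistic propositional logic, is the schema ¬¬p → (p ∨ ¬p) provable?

No

This is a variant of double-negation elimination (deriving excluded middle from double negation), which is not intuitionistically valid.
A Kripke countermodel: worlds w0, w1; order generated by w0 ≤ w1; atoms true at each world — w0:{}; w1:{p}.
w0 ⊮ ¬¬p → (p ∨ ¬p): already at w0 itself, w0 ⊩ ¬¬p but w0 ⊮ p ∨ ¬p.
w0 ⊮ p ∨ ¬p: neither disjunct is forced at w0.
w0 lacks atom p, so w0 ⊮ p.
So the root w0 does not force the formula.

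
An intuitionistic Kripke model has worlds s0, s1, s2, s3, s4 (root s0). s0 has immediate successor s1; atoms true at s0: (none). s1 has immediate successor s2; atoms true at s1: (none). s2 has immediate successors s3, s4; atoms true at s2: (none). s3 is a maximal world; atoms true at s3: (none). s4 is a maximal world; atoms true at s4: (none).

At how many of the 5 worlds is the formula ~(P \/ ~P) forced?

s0: does not force it — s0 ||-/- ~(P \/ ~P) since s0 is accessible from s0 and s0 ||- P \/ ~P.
s1: does not force it.
s2: does not force it.
s3: does not force it.
s4: does not force it.
Worlds forcing the formula: { }.

0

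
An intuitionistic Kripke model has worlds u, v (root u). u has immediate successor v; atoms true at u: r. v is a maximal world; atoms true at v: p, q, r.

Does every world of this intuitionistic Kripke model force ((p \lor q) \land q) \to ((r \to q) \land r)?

u \Vdash ((p \lor q) \land q) \to ((r \to q) \land r): every world accessible from u that forces (p \lor q) \land q (namely v) also forces (r \to q) \land r.
Since the root u forces ((p \lor q) \land q) \to ((r \to q) \land r) and forcing is persistent (monotone upward), every world forces it.

Yes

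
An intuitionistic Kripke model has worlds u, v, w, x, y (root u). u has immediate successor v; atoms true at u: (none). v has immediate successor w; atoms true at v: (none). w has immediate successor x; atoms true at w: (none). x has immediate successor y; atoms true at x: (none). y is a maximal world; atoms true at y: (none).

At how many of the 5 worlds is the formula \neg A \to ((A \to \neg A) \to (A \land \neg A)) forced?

u: does not force it — u \nVdash \neg A \to ((A \to \neg A) \to (A \land \neg A)): already at u itself, u \Vdash \neg A but u \nVdash (A \to \neg A) \to (A \land \neg A).
v: does not force it.
w: does not force it.
x: does not force it.
y: does not force it.
Worlds forcing the formula: { }.

0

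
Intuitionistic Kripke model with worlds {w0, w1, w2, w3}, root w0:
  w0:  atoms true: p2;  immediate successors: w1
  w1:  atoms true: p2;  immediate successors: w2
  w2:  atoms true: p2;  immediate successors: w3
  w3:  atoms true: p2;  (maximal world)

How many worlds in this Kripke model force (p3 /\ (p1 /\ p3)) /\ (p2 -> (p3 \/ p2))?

w0: does not force it — w0 ||-/- (p3 /\ (p1 /\ p3)) /\ (p2 -> (p3 \/ p2)) since w0 fails p3 /\ (p1 /\ p3).
w1: does not force it — w1 ||-/- (p3 /\ (p1 /\ p3)) /\ (p2 -> (p3 \/ p2)) since w1 fails p3 /\ (p1 /\ p3).
w2: does not force it — w2 ||-/- (p3 /\ (p1 /\ p3)) /\ (p2 -> (p3 \/ p2)) since w2 fails p3 /\ (p1 /\ p3).
w3: does not force it.
Worlds forcing the formula: { }.

0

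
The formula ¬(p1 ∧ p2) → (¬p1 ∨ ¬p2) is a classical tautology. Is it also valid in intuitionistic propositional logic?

This is the constructively invalid direction of De Morgan's law for conjunction, which is not intuitionistically valid.
A Kripke countermodel: worlds a, b, c; order generated by a ≤ b, a ≤ c; atoms true at each world — a:{}; b:{p1}; c:{p2}.
a ⊮ ¬(p1 ∧ p2) → (¬p1 ∨ ¬p2): already at a itself, a ⊩ ¬(p1 ∧ p2) but a ⊮ ¬p1 ∨ ¬p2.
a ⊮ ¬p1 ∨ ¬p2: neither disjunct is forced at a.
a ⊮ ¬p1 since b is accessible from a and b ⊩ p1.
So the root a does not force the formula.

No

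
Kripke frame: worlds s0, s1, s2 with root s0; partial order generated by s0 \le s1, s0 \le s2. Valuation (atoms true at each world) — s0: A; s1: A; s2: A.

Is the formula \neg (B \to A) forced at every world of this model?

Not every world: s0 \nVdash \neg (B \to A).
s0 \nVdash \neg (B \to A) since s0 is accessible from s0 and s0 \Vdash B \to A.
s0 \Vdash B \to A vacuously: no world accessible from s0 forces the antecedent B.

No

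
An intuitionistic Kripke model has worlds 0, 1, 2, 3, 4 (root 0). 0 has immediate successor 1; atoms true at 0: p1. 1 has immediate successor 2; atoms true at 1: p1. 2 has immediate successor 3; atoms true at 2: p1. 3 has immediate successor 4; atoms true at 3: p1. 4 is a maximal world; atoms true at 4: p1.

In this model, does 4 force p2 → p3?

4 ⊩ p2 → p3 vacuously: no world accessible from 4 forces the antecedent p2.

Yes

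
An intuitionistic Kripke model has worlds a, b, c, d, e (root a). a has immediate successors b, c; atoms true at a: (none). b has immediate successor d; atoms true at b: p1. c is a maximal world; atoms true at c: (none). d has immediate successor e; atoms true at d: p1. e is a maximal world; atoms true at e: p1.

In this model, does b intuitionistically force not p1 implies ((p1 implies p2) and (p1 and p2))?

b forces not p1 implies ((p1 implies p2) and (p1 and p2)) vacuously: no world accessible from b forces the antecedent not p1.

Yes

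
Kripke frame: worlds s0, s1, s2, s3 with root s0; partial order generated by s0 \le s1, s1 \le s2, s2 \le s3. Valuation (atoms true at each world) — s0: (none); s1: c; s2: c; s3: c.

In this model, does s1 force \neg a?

Yes

s1 \Vdash \neg a: no world accessible from s1 forces a.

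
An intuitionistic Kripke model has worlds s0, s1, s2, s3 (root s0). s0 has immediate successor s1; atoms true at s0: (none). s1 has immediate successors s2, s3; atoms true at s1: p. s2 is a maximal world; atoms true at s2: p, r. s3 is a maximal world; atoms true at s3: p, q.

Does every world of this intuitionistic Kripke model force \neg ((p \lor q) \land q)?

No

Not every world: s0 \nVdash \neg ((p \lor q) \land q).
s0 \nVdash \neg ((p \lor q) \land q) since s3 is accessible from s0 and s3 \Vdash (p \lor q) \land q.
s3 \Vdash (p \lor q) \land q since s3 forces both conjuncts.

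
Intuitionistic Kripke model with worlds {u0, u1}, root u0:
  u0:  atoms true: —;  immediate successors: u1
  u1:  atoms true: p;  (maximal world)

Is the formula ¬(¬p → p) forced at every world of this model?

Not every world: u0 ⊮ ¬(¬p → p).
u0 ⊮ ¬(¬p → p) since u0 is accessible from u0 and u0 ⊩ ¬p → p.
u0 ⊩ ¬p → p vacuously: no world accessible from u0 forces the antecedent ¬p.

No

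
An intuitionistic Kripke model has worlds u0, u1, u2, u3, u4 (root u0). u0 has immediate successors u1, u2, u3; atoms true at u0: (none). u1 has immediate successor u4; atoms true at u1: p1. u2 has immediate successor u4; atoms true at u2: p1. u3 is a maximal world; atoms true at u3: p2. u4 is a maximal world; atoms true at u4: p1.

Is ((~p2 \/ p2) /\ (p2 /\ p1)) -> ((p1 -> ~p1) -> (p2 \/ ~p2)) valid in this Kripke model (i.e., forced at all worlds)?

Yes

u0 ||- ((~p2 \/ p2) /\ (p2 /\ p1)) -> ((p1 -> ~p1) -> (p2 \/ ~p2)) vacuously: no world accessible from u0 forces the antecedent (~p2 \/ p2) /\ (p2 /\ p1).
Since the root u0 forces ((~p2 \/ p2) /\ (p2 /\ p1)) -> ((p1 -> ~p1) -> (p2 \/ ~p2)) and forcing is persistent (monotone upward), every world forces it.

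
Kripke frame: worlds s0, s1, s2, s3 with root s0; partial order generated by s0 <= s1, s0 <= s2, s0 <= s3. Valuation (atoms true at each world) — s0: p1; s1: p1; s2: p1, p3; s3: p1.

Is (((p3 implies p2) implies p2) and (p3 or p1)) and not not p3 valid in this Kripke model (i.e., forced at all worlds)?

Not every world: s0 does not force (((p3 implies p2) implies p2) and (p3 or p1)) and not not p3.
s0 does not force (((p3 implies p2) implies p2) and (p3 or p1)) and not not p3 since s0 fails ((p3 implies p2) implies p2) and (p3 or p1).

No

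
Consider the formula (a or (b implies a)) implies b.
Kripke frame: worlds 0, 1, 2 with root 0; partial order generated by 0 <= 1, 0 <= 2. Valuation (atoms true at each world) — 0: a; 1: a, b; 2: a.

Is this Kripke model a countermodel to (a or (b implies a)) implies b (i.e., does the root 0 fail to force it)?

Yes

0 does not force (a or (b implies a)) implies b: already at 0 itself, 0 forces a or (b implies a) but 0 does not force b.
0 lacks atom b, so 0 does not force b.
So the root 0 does not force (a or (b implies a)) implies b; the model is a countermodel.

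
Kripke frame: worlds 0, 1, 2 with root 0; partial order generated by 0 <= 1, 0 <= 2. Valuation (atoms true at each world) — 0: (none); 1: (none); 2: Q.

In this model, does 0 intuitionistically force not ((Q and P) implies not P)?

No

0 does not force not ((Q and P) implies not P) since 0 is accessible from 0 and 0 forces (Q and P) implies not P.
0 forces (Q and P) implies not P vacuously: no world accessible from 0 forces the antecedent Q and P.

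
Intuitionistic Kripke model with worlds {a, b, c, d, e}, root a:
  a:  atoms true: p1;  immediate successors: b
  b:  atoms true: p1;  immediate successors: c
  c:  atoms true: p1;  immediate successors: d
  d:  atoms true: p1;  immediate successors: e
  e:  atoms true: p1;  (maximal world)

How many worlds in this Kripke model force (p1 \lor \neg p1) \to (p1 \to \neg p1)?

a: does not force it — a \nVdash (p1 \lor \neg p1) \to (p1 \to \neg p1): already at a itself, a \Vdash p1 \lor \neg p1 but a \nVdash p1 \to \neg p1.
b: does not force it.
c: does not force it.
d: does not force it.
e: does not force it.
Worlds forcing the formula: { }.

0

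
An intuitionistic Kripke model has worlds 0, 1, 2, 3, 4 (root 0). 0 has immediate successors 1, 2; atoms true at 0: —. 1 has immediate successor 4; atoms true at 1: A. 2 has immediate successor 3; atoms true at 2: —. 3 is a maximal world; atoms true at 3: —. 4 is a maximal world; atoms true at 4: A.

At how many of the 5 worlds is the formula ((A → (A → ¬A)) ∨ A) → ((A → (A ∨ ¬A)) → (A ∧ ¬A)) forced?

0

0: does not force it — 0 ⊮ ((A → (A → ¬A)) ∨ A) → ((A → (A ∨ ¬A)) → (A ∧ ¬A)): at the accessible world 1, 1 ⊩ (A → (A → ¬A)) ∨ A but 1 ⊮ (A → (A ∨ ¬A)) → (A ∧ ¬A).
1: does not force it — 1 ⊮ ((A → (A → ¬A)) ∨ A) → ((A → (A ∨ ¬A)) → (A ∧ ¬A)): already at 1 itself, 1 ⊩ (A → (A → ¬A)) ∨ A but 1 ⊮ (A → (A ∨ ¬A)) → (A ∧ ¬A).
2: does not force it — 2 ⊮ ((A → (A → ¬A)) ∨ A) → ((A → (A ∨ ¬A)) → (A ∧ ¬A)): already at 2 itself, 2 ⊩ (A → (A → ¬A)) ∨ A but 2 ⊮ (A → (A ∨ ¬A)) → (A ∧ ¬A).
3: does not force it.
4: does not force it.
Worlds forcing the formula: { }.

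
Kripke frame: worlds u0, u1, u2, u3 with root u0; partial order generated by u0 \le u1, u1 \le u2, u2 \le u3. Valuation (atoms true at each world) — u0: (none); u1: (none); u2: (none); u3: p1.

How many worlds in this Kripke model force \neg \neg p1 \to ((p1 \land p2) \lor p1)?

u0: does not force it — u0 \nVdash \neg \neg p1 \to ((p1 \land p2) \lor p1): already at u0 itself, u0 \Vdash \neg \neg p1 but u0 \nVdash (p1 \land p2) \lor p1.
u1: does not force it — u1 \nVdash \neg \neg p1 \to ((p1 \land p2) \lor p1): already at u1 itself, u1 \Vdash \neg \neg p1 but u1 \nVdash (p1 \land p2) \lor p1.
u2: does not force it.
u3: forces it.
Worlds forcing the formula: {u3}.

1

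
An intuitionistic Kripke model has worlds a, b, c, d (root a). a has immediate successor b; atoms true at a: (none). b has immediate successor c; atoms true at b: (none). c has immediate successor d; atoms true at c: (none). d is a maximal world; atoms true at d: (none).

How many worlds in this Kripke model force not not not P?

4

a: forces it.
b: forces it.
c: forces it.
d: forces it.
Worlds forcing the formula: {a, b, c, d}.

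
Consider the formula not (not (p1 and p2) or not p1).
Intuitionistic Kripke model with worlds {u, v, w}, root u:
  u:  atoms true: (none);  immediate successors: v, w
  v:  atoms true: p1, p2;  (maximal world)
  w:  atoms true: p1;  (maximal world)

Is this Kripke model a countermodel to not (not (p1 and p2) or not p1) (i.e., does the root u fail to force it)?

u does not force not (not (p1 and p2) or not p1) since w is accessible from u and w forces not (p1 and p2) or not p1.
w forces not (p1 and p2) or not p1 via the disjunct not (p1 and p2).
So the root u does not force not (not (p1 and p2) or not p1); the model is a countermodel.

Yes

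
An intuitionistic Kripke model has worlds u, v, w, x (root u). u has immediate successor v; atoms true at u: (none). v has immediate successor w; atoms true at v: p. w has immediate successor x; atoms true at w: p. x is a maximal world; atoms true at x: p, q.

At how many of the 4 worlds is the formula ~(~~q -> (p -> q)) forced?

0

u: does not force it — u ||-/- ~(~~q -> (p -> q)) since x is accessible from u and x ||- ~~q -> (p -> q).
v: does not force it.
w: does not force it.
x: does not force it.
Worlds forcing the formula: { }.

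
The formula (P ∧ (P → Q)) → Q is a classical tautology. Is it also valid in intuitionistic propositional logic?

This is modus ponens in implicational form, which is intuitionistically derivable.
If a world forces P and P → Q, then applying the implication at that world (which is accessible from itself) gives Q.

Yes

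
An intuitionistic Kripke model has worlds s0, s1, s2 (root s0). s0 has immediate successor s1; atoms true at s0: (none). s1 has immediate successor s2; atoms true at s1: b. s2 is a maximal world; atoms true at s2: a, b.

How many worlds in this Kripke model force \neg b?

0

s0: does not force it — s0 \nVdash \neg b since s1 is accessible from s0 and s1 \Vdash b.
s1: does not force it — s1 \nVdash \neg b since s1 is accessible from s1 and s1 \Vdash b.
s2: does not force it.
Worlds forcing the formula: { }.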